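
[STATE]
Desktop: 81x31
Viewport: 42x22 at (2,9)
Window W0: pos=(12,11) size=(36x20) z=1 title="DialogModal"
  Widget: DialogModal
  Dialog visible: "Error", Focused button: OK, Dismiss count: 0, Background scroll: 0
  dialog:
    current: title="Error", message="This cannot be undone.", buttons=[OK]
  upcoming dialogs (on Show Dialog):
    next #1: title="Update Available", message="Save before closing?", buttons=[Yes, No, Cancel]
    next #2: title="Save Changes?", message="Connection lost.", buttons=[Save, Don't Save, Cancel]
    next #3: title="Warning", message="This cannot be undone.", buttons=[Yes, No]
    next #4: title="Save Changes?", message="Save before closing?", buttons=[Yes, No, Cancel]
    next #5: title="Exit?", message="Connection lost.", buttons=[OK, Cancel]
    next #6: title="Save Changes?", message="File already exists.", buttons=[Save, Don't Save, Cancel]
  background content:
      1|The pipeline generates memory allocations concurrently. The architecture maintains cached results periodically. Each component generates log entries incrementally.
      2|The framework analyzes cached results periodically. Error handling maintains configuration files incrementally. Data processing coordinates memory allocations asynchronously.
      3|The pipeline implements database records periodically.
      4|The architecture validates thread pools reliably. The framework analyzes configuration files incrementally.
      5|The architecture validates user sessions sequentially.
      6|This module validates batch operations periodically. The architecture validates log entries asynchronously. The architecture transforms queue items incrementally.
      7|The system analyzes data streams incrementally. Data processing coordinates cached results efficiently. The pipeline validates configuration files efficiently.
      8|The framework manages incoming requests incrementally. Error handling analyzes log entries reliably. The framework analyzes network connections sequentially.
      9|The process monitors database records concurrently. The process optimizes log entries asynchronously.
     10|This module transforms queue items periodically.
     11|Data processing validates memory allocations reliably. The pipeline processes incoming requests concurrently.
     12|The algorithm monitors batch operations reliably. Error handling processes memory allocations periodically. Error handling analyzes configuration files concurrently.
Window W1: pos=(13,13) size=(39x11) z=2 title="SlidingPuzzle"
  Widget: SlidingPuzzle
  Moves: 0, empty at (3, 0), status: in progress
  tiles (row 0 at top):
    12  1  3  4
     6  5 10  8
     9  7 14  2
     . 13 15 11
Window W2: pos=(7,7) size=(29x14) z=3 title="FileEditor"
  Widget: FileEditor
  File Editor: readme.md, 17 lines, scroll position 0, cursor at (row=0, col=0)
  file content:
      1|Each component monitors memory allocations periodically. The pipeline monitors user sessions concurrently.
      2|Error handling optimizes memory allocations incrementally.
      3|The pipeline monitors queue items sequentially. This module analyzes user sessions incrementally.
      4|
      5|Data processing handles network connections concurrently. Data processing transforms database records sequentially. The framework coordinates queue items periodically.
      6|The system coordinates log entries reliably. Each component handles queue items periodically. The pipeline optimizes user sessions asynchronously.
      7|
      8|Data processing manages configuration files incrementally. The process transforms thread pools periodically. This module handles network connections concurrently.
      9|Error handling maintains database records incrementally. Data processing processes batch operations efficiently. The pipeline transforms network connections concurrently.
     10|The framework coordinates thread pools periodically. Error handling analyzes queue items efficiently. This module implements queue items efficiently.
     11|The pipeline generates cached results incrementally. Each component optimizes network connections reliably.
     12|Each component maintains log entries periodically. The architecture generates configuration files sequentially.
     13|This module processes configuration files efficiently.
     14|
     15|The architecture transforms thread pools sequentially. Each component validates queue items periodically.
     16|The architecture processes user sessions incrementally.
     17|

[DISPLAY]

     ┠───────────────────────────┨        
     ┃█ach component monitors me▲┃        
     ┃Error handling optimizes m█┃━━━━━━━━
     ┃The pipeline monitors queu░┃        
     ┃                          ░┃━━━━━━━━
     ┃Data processing handles ne░┃        
     ┃The system coordinates log░┃────────
     ┃                          ░┃        
     ┃Data processing manages co░┃        
     ┃Error handling maintains d░┃        
     ┃The framework coordinates ▼┃        
     ┗━━━━━━━━━━━━━━━━━━━━━━━━━━━┛        
          ┃┃│  9 │  7 │ 14 │  2 │         
          ┃┃├────┼────┼────┼────┤         
          ┃┗━━━━━━━━━━━━━━━━━━━━━━━━━━━━━━
          ┃Data processing validates memor
          ┃The algorithm monitors batch op
          ┃                               
          ┃                               
          ┃                               
          ┃                               
          ┗━━━━━━━━━━━━━━━━━━━━━━━━━━━━━━━


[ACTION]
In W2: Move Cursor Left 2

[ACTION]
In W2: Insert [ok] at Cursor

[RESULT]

     ┠───────────────────────────┨        
     ┃ok█ach component monitors ▲┃        
     ┃Error handling optimizes m█┃━━━━━━━━
     ┃The pipeline monitors queu░┃        
     ┃                          ░┃━━━━━━━━
     ┃Data processing handles ne░┃        
     ┃The system coordinates log░┃────────
     ┃                          ░┃        
     ┃Data processing manages co░┃        
     ┃Error handling maintains d░┃        
     ┃The framework coordinates ▼┃        
     ┗━━━━━━━━━━━━━━━━━━━━━━━━━━━┛        
          ┃┃│  9 │  7 │ 14 │  2 │         
          ┃┃├────┼────┼────┼────┤         
          ┃┗━━━━━━━━━━━━━━━━━━━━━━━━━━━━━━
          ┃Data processing validates memor
          ┃The algorithm monitors batch op
          ┃                               
          ┃                               
          ┃                               
          ┃                               
          ┗━━━━━━━━━━━━━━━━━━━━━━━━━━━━━━━


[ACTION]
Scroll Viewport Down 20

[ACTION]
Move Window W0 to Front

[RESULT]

     ┠───────────────────────────┨        
     ┃ok█ach component monitors ▲┃        
     ┃Erro┏━━━━━━━━━━━━━━━━━━━━━━━━━━━━━━━
     ┃The ┃ DialogModal                   
     ┃    ┠───────────────────────────────
     ┃Data┃The pipeline generates memory a
     ┃The ┃The framework analyzes cached r
     ┃    ┃The pipeline implements databas
     ┃Data┃The architecture validates thre
     ┃Erro┃The architecture validates user
     ┃The ┃This┌────────────────────────┐e
     ┗━━━━┃The │         Error          │m
          ┃The │ This cannot be undone. │ 
          ┃The │          [OK]          │r
          ┃This└────────────────────────┘t
          ┃Data processing validates memor
          ┃The algorithm monitors batch op
          ┃                               
          ┃                               
          ┃                               
          ┃                               
          ┗━━━━━━━━━━━━━━━━━━━━━━━━━━━━━━━


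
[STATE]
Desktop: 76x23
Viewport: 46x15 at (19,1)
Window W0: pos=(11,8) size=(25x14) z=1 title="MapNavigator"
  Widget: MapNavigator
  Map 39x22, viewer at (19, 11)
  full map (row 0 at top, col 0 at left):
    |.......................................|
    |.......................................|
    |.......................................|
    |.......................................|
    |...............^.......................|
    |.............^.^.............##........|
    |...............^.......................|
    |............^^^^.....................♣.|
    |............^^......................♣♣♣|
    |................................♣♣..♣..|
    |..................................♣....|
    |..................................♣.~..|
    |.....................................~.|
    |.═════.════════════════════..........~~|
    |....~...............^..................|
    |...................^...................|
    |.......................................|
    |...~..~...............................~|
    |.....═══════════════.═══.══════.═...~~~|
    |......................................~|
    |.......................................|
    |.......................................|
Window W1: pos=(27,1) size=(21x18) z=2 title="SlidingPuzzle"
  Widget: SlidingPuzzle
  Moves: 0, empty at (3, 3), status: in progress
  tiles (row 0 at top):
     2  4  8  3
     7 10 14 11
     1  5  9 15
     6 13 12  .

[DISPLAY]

        ┏━━━━━━━━━━━━━━━━━━━┓                 
        ┃ SlidingPuzzle     ┃                 
        ┠───────────────────┨                 
        ┃┌────┬────┬────┬───┃                 
        ┃│  2 │  4 │  8 │  3┃                 
        ┃├────┼────┼────┼───┃                 
        ┃│  7 │ 10 │ 14 │ 11┃                 
━━━━━━━━┃├────┼────┼────┼───┃                 
igator  ┃│  1 │  5 │  9 │ 15┃                 
────────┃├────┼────┼────┼───┃                 
^.......┃│  6 │ 13 │ 12 │   ┃                 
^.......┃└────┴────┴────┴───┃                 
........┃Moves: 0           ┃                 
........┃                   ┃                 
........┃                   ┃                 


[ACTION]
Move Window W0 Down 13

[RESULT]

        ┏━━━━━━━━━━━━━━━━━━━┓                 
        ┃ SlidingPuzzle     ┃                 
        ┠───────────────────┨                 
        ┃┌────┬────┬────┬───┃                 
        ┃│  2 │  4 │  8 │  3┃                 
        ┃├────┼────┼────┼───┃                 
        ┃│  7 │ 10 │ 14 │ 11┃                 
        ┃├────┼────┼────┼───┃                 
━━━━━━━━┃│  1 │  5 │  9 │ 15┃                 
igator  ┃├────┼────┼────┼───┃                 
────────┃│  6 │ 13 │ 12 │   ┃                 
^.......┃└────┴────┴────┴───┃                 
^.......┃Moves: 0           ┃                 
........┃                   ┃                 
........┃                   ┃                 


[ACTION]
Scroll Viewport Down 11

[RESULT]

        ┃├────┼────┼────┼───┃                 
━━━━━━━━┃│  1 │  5 │  9 │ 15┃                 
igator  ┃├────┼────┼────┼───┃                 
────────┃│  6 │ 13 │ 12 │   ┃                 
^.......┃└────┴────┴────┴───┃                 
^.......┃Moves: 0           ┃                 
........┃                   ┃                 
........┃                   ┃                 
........┃                   ┃                 
....@...┃                   ┃                 
........┗━━━━━━━━━━━━━━━━━━━┛                 
════════════....┃                             
.....^..........┃                             
....^...........┃                             
━━━━━━━━━━━━━━━━┛                             


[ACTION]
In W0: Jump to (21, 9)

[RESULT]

        ┃├────┼────┼────┼───┃                 
━━━━━━━━┃│  1 │  5 │  9 │ 15┃                 
igator  ┃├────┼────┼────┼───┃                 
────────┃│  6 │ 13 │ 12 │   ┃                 
........┃└────┴────┴────┴───┃                 
........┃Moves: 0           ┃                 
........┃                   ┃                 
........┃                   ┃                 
........┃                   ┃                 
....@...┃                   ┃                 
........┗━━━━━━━━━━━━━━━━━━━┛                 
................┃                             
................┃                             
══════════......┃                             
━━━━━━━━━━━━━━━━┛                             


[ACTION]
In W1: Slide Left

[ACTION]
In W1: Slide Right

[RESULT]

        ┃├────┼────┼────┼───┃                 
━━━━━━━━┃│  1 │  5 │  9 │ 15┃                 
igator  ┃├────┼────┼────┼───┃                 
────────┃│  6 │ 13 │    │ 12┃                 
........┃└────┴────┴────┴───┃                 
........┃Moves: 1           ┃                 
........┃                   ┃                 
........┃                   ┃                 
........┃                   ┃                 
....@...┃                   ┃                 
........┗━━━━━━━━━━━━━━━━━━━┛                 
................┃                             
................┃                             
══════════......┃                             
━━━━━━━━━━━━━━━━┛                             


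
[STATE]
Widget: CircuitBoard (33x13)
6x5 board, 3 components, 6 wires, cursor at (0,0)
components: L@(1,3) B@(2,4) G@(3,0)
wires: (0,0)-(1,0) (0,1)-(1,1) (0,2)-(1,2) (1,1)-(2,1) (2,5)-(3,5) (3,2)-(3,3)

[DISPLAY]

   0 1 2 3 4 5                   
0  [.]  ·   ·                    
    │   │   │                    
1   ·   ·   ·   L                
        │                        
2       ·           B   ·        
                        │        
3   G       · ─ ·       ·        
                                 
4                                
Cursor: (0,0)                    
                                 
                                 


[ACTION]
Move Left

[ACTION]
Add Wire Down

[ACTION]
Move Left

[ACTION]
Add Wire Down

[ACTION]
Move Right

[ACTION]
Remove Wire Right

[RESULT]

   0 1 2 3 4 5                   
0   ·  [.]  ·                    
    │   │   │                    
1   ·   ·   ·   L                
        │                        
2       ·           B   ·        
                        │        
3   G       · ─ ·       ·        
                                 
4                                
Cursor: (0,1)                    
                                 
                                 


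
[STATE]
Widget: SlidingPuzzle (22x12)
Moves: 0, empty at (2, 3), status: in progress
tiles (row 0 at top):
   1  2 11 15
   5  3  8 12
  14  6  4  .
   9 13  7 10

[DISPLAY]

┌────┬────┬────┬────┐ 
│  1 │  2 │ 11 │ 15 │ 
├────┼────┼────┼────┤ 
│  5 │  3 │  8 │ 12 │ 
├────┼────┼────┼────┤ 
│ 14 │  6 │  4 │    │ 
├────┼────┼────┼────┤ 
│  9 │ 13 │  7 │ 10 │ 
└────┴────┴────┴────┘ 
Moves: 0              
                      
                      


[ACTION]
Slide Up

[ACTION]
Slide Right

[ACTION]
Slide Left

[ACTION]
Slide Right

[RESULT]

┌────┬────┬────┬────┐ 
│  1 │  2 │ 11 │ 15 │ 
├────┼────┼────┼────┤ 
│  5 │  3 │  8 │ 12 │ 
├────┼────┼────┼────┤ 
│ 14 │  6 │  4 │ 10 │ 
├────┼────┼────┼────┤ 
│  9 │ 13 │    │  7 │ 
└────┴────┴────┴────┘ 
Moves: 4              
                      
                      


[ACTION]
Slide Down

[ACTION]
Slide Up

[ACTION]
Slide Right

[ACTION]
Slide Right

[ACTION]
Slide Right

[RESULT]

┌────┬────┬────┬────┐ 
│  1 │  2 │ 11 │ 15 │ 
├────┼────┼────┼────┤ 
│  5 │  3 │  8 │ 12 │ 
├────┼────┼────┼────┤ 
│ 14 │  6 │  4 │ 10 │ 
├────┼────┼────┼────┤ 
│    │  9 │ 13 │  7 │ 
└────┴────┴────┴────┘ 
Moves: 8              
                      
                      


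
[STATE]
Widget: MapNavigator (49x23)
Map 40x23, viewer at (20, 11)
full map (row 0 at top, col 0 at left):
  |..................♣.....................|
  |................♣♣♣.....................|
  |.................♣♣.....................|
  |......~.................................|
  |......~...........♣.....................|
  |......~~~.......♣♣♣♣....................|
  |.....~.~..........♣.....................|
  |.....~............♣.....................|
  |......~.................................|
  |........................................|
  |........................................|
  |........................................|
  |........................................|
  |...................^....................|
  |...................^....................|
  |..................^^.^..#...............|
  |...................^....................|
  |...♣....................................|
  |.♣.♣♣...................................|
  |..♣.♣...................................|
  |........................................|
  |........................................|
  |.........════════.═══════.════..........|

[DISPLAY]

    ..................♣.....................     
    ................♣♣♣.....................     
    .................♣♣.....................     
    ......~.................................     
    ......~...........♣.....................     
    ......~~~.......♣♣♣♣....................     
    .....~.~..........♣.....................     
    .....~............♣.....................     
    ......~.................................     
    ........................................     
    ........................................     
    ....................@...................     
    ........................................     
    ...................^....................     
    ...................^....................     
    ..................^^.^..#...............     
    ...................^....................     
    ...♣....................................     
    .♣.♣♣...................................     
    ..♣.♣...................................     
    ........................................     
    ........................................     
    .........════════.═══════.════..........     


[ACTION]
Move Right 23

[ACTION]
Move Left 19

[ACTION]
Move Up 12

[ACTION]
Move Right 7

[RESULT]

                                                 
                                                 
                                                 
                                                 
                                                 
                                                 
                                                 
                                                 
                                                 
                                                 
                                                 
...............♣........@............            
.............♣♣♣.....................            
..............♣♣.....................            
...~.................................            
...~...........♣.....................            
...~~~.......♣♣♣♣....................            
..~.~..........♣.....................            
..~............♣.....................            
...~.................................            
.....................................            
.....................................            
.....................................            


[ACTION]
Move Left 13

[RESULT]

                                                 
                                                 
                                                 
                                                 
                                                 
                                                 
                                                 
                                                 
                                                 
                                                 
                                                 
          ..............@...♣....................
          ................♣♣♣....................
          .................♣♣....................
          ......~................................
          ......~...........♣....................
          ......~~~.......♣♣♣♣...................
          .....~.~..........♣....................
          .....~............♣....................
          ......~................................
          .......................................
          .......................................
          .......................................


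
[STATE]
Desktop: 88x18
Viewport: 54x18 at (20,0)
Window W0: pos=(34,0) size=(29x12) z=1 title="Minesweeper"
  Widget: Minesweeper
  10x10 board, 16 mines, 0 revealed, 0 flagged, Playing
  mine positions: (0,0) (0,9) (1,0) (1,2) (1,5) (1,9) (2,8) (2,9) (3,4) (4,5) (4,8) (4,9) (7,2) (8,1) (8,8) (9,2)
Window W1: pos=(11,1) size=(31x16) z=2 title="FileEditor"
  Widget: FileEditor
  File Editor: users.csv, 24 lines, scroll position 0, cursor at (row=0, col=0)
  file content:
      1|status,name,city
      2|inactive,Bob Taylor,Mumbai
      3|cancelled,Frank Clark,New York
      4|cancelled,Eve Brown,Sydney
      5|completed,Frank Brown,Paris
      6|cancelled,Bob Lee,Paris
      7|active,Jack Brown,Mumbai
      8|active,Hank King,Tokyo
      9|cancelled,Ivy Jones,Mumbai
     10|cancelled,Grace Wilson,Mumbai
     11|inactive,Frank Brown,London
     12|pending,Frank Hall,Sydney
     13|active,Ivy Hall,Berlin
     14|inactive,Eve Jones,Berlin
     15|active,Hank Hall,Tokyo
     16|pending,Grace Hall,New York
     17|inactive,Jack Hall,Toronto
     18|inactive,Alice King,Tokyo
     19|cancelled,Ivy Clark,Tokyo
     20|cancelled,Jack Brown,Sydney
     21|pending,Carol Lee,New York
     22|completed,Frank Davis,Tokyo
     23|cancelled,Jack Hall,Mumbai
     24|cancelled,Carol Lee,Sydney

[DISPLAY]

              ┏━━━━━━━━━━━━━━━━━━━━━━━━━━━┓           
━━━━━━━━━━━━━━━━━━━━━┓eeper               ┃           
tor                  ┃────────────────────┨           
─────────────────────┨■■■                 ┃           
ame,city            ▲┃■■■                 ┃           
,Bob Taylor,Mumbai  █┃■■■                 ┃           
d,Frank Clark,New Yo░┃■■■                 ┃           
d,Eve Brown,Sydney  ░┃■■■                 ┃           
d,Frank Brown,Paris ░┃■■■                 ┃           
d,Bob Lee,Paris     ░┃■■■                 ┃           
ack Brown,Mumbai    ░┃■■■                 ┃           
ank King,Tokyo      ░┃━━━━━━━━━━━━━━━━━━━━┛           
d,Ivy Jones,Mumbai  ░┃                                
d,Grace Wilson,Mumba░┃                                
,Frank Brown,London ░┃                                
Frank Hall,Sydney   ▼┃                                
━━━━━━━━━━━━━━━━━━━━━┛                                
                                                      


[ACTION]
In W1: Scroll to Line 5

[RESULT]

              ┏━━━━━━━━━━━━━━━━━━━━━━━━━━━┓           
━━━━━━━━━━━━━━━━━━━━━┓eeper               ┃           
tor                  ┃────────────────────┨           
─────────────────────┨■■■                 ┃           
d,Frank Brown,Paris ▲┃■■■                 ┃           
d,Bob Lee,Paris     ░┃■■■                 ┃           
ack Brown,Mumbai    ░┃■■■                 ┃           
ank King,Tokyo      ░┃■■■                 ┃           
d,Ivy Jones,Mumbai  █┃■■■                 ┃           
d,Grace Wilson,Mumba░┃■■■                 ┃           
,Frank Brown,London ░┃■■■                 ┃           
Frank Hall,Sydney   ░┃━━━━━━━━━━━━━━━━━━━━┛           
vy Hall,Berlin      ░┃                                
,Eve Jones,Berlin   ░┃                                
ank Hall,Tokyo      ░┃                                
Grace Hall,New York ▼┃                                
━━━━━━━━━━━━━━━━━━━━━┛                                
                                                      


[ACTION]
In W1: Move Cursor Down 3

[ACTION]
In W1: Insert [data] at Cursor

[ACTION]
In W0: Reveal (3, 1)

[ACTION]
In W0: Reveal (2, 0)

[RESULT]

              ┏━━━━━━━━━━━━━━━━━━━━━━━━━━━┓           
━━━━━━━━━━━━━━━━━━━━━┓eeper               ┃           
tor                  ┃────────────────────┨           
─────────────────────┨■■■                 ┃           
d,Frank Brown,Paris ▲┃■■■                 ┃           
d,Bob Lee,Paris     ░┃■■■                 ┃           
ack Brown,Mumbai    ░┃■■■                 ┃           
ank King,Tokyo      ░┃■■■                 ┃           
d,Ivy Jones,Mumbai  █┃122                 ┃           
d,Grace Wilson,Mumba░┃                    ┃           
,Frank Brown,London ░┃111                 ┃           
Frank Hall,Sydney   ░┃━━━━━━━━━━━━━━━━━━━━┛           
vy Hall,Berlin      ░┃                                
,Eve Jones,Berlin   ░┃                                
ank Hall,Tokyo      ░┃                                
Grace Hall,New York ▼┃                                
━━━━━━━━━━━━━━━━━━━━━┛                                
                                                      


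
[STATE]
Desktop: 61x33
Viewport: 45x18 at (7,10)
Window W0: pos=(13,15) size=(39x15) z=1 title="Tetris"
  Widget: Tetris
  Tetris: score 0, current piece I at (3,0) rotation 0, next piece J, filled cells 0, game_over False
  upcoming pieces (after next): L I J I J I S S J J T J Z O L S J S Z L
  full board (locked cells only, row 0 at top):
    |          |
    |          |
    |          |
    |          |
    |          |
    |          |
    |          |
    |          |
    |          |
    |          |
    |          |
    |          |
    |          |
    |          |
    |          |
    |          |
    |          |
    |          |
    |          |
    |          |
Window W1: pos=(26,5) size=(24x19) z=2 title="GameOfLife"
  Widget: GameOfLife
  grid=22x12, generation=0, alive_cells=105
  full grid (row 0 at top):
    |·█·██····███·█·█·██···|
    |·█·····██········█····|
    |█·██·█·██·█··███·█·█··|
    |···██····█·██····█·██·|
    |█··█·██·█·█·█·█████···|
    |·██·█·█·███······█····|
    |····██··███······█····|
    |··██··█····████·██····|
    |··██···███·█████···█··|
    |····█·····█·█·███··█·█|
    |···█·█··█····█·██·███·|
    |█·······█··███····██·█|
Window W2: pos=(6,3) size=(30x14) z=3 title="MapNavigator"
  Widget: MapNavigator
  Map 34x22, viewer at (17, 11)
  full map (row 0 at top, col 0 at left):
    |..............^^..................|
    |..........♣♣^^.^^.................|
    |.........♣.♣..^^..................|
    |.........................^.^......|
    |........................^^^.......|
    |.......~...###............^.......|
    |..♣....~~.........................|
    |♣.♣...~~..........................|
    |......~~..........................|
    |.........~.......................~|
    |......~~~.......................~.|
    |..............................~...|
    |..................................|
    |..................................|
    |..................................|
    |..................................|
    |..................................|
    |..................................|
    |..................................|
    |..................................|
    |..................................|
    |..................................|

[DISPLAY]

...~~~......................┃········█····┃  
..............@............~┃·█··███·█·█··┃  
............................┃█·██····█·██·┃  
............................┃·█·█·█████···┃  
............................┃██······█····┃  
............................┃██······█····┃━┓
━━━━━━━━━━━━━━━━━━━━━━━━━━━━┛··████·██····┃ ┃
      ┠────────────┃··██···███·█████···█··┃─┨
      ┃          │N┃····█·····█·█·███··█·█┃ ┃
      ┃          │█┃···█·█··█····█·██·███·┃ ┃
      ┃          │█┃█·······█··███····██·█┃ ┃
      ┃          │ ┃                      ┃ ┃
      ┃          │ ┃                      ┃ ┃
      ┃          │ ┗━━━━━━━━━━━━━━━━━━━━━━┛ ┃
      ┃          │Score:                    ┃
      ┃          │0                         ┃
      ┃          │                          ┃
      ┃          │                          ┃


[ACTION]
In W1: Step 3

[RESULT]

...~~~......................┃······█···██·┃  
..............@............~┃······█···██·┃  
............................┃·····██······┃  
............................┃····█·····█··┃  
............................┃····█···██···┃  
............................┃·············┃━┓
━━━━━━━━━━━━━━━━━━━━━━━━━━━━┛█············┃ ┃
      ┠────────────┃·██·█··█·██·····█·█···┃─┨
      ┃          │N┃··█·████·█······█·██··┃ ┃
      ┃          │█┃····█···········█·█···┃ ┃
      ┃          │█┃·················█····┃ ┃
      ┃          │ ┃                      ┃ ┃
      ┃          │ ┃                      ┃ ┃
      ┃          │ ┗━━━━━━━━━━━━━━━━━━━━━━┛ ┃
      ┃          │Score:                    ┃
      ┃          │0                         ┃
      ┃          │                          ┃
      ┃          │                          ┃


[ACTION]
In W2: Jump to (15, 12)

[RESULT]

............................┃······█···██·┃  
..............@.............┃······█···██·┃  
............................┃·····██······┃  
............................┃····█·····█··┃  
............................┃····█···██···┃  
............................┃·············┃━┓
━━━━━━━━━━━━━━━━━━━━━━━━━━━━┛█············┃ ┃
      ┠────────────┃·██·█··█·██·····█·█···┃─┨
      ┃          │N┃··█·████·█······█·██··┃ ┃
      ┃          │█┃····█···········█·█···┃ ┃
      ┃          │█┃·················█····┃ ┃
      ┃          │ ┃                      ┃ ┃
      ┃          │ ┃                      ┃ ┃
      ┃          │ ┗━━━━━━━━━━━━━━━━━━━━━━┛ ┃
      ┃          │Score:                    ┃
      ┃          │0                         ┃
      ┃          │                          ┃
      ┃          │                          ┃


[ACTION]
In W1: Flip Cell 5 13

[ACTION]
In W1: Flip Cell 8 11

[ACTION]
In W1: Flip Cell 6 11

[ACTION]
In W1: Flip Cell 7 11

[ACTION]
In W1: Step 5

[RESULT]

............................┃······█·····█┃  
..............@.............┃·····██·█····┃  
............................┃·····█······█┃  
............................┃█····██·██···┃  
............................┃█·█··········┃  
............................┃·············┃━┓
━━━━━━━━━━━━━━━━━━━━━━━━━━━━┛···█······█··┃ ┃
      ┠────────────┃·█·······█······██··█·┃─┨
      ┃          │N┃······██████···█····█·┃ ┃
      ┃          │█┃··█·████·······█····█·┃ ┃
      ┃          │█┃··████··········██·█··┃ ┃
      ┃          │ ┃                      ┃ ┃
      ┃          │ ┃                      ┃ ┃
      ┃          │ ┗━━━━━━━━━━━━━━━━━━━━━━┛ ┃
      ┃          │Score:                    ┃
      ┃          │0                         ┃
      ┃          │                          ┃
      ┃          │                          ┃


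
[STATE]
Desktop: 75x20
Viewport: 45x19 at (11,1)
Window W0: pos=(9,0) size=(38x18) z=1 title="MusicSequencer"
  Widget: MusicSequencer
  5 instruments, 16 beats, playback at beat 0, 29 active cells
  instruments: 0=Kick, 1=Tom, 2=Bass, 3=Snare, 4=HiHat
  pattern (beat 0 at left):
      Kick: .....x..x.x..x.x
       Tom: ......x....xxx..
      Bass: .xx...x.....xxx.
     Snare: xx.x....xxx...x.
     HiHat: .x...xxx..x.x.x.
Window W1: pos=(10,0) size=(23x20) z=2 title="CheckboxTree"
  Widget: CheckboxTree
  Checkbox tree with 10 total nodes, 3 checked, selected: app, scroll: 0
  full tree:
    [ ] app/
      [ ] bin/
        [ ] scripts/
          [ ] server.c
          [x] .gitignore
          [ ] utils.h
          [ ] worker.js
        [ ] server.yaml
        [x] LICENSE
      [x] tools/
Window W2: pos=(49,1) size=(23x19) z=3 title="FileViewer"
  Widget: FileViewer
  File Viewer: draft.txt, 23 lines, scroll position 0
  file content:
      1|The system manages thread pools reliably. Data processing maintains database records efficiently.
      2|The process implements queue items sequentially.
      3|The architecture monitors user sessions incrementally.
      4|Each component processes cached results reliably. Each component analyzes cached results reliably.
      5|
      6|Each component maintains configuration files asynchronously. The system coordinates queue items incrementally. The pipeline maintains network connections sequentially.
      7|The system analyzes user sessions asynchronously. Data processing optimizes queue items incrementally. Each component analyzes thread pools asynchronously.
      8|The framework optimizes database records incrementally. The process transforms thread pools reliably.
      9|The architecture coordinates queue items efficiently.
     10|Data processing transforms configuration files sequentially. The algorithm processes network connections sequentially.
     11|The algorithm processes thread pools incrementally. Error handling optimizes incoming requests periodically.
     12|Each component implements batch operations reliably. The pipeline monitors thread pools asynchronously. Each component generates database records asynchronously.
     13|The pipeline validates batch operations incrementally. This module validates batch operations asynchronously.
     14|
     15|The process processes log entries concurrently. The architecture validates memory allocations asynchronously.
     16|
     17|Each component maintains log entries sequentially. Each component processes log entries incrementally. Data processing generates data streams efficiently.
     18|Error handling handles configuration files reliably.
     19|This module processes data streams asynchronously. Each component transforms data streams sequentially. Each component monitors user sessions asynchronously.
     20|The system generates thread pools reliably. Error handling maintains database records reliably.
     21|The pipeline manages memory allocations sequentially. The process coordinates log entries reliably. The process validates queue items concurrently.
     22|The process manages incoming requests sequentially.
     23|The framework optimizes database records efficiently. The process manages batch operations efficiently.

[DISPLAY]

 CheckboxTree        ┃             ┃  ┏━━━━━━
─────────────────────┨─────────────┨  ┃ FileV
>[-] app/            ┃             ┃  ┠──────
   [-] bin/          ┃             ┃  ┃The sy
     [-] scripts/    ┃             ┃  ┃The pr
       [ ] server.c  ┃             ┃  ┃The ar
       [x] .gitignore┃             ┃  ┃Each c
       [ ] utils.h   ┃             ┃  ┃      
       [ ] worker.js ┃             ┃  ┃Each c
     [ ] server.yaml ┃             ┃  ┃The sy
     [x] LICENSE     ┃             ┃  ┃The fr
   [x] tools/        ┃             ┃  ┃The ar
                     ┃             ┃  ┃Data p
                     ┃             ┃  ┃The al
                     ┃             ┃  ┃Each c
                     ┃             ┃  ┃The pi
                     ┃━━━━━━━━━━━━━┛  ┃      
                     ┃                ┃The pr
━━━━━━━━━━━━━━━━━━━━━┛                ┗━━━━━━


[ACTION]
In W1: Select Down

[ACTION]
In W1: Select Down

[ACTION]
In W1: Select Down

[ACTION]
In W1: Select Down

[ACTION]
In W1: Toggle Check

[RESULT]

 CheckboxTree        ┃             ┃  ┏━━━━━━
─────────────────────┨─────────────┨  ┃ FileV
 [-] app/            ┃             ┃  ┠──────
   [-] bin/          ┃             ┃  ┃The sy
     [ ] scripts/    ┃             ┃  ┃The pr
       [ ] server.c  ┃             ┃  ┃The ar
>      [ ] .gitignore┃             ┃  ┃Each c
       [ ] utils.h   ┃             ┃  ┃      
       [ ] worker.js ┃             ┃  ┃Each c
     [ ] server.yaml ┃             ┃  ┃The sy
     [x] LICENSE     ┃             ┃  ┃The fr
   [x] tools/        ┃             ┃  ┃The ar
                     ┃             ┃  ┃Data p
                     ┃             ┃  ┃The al
                     ┃             ┃  ┃Each c
                     ┃             ┃  ┃The pi
                     ┃━━━━━━━━━━━━━┛  ┃      
                     ┃                ┃The pr
━━━━━━━━━━━━━━━━━━━━━┛                ┗━━━━━━
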